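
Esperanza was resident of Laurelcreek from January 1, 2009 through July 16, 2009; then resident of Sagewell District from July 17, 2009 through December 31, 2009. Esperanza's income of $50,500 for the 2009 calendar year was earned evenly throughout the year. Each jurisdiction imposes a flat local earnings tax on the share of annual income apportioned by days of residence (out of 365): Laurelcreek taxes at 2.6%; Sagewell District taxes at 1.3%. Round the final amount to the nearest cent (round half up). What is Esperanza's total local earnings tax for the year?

Laurelcreek, January 1 – July 16, 2009: 197 days → $50,500 × 2.6% × 197/365 = $708.6603
Sagewell District, July 17 – December 31, 2009: 168 days → $50,500 × 1.3% × 168/365 = $302.1699
Total = $1,010.8301

$1,010.83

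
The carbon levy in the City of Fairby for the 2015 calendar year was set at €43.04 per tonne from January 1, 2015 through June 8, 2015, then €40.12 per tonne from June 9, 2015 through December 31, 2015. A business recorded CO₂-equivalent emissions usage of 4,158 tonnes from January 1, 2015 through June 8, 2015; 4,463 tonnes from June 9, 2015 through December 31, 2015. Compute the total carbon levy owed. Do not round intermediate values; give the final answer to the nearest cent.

€358,015.88

January 1 – June 8, 2015: 4,158 tonnes at €43.04/tonne → €178,960.32
June 9 – December 31, 2015: 4,463 tonnes at €40.12/tonne → €179,055.56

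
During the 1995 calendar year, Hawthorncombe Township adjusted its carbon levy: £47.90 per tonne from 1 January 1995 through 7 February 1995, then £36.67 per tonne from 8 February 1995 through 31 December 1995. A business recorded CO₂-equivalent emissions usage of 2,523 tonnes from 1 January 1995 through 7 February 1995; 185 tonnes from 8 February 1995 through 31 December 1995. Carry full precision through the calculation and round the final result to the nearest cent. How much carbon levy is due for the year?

£127635.65

1 January – 7 February 1995: 2,523 tonnes at £47.90/tonne → £120851.70
8 February – 31 December 1995: 185 tonnes at £36.67/tonne → £6783.95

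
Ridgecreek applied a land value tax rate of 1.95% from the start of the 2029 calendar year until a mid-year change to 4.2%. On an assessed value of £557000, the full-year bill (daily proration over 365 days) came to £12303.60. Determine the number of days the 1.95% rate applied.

323 days

Let d = days at the first rate; then 365 − d days at the second rate.
£557000 × [1.95%·d + 4.2%·(365−d)] / 365 = £12303.60
Solving gives d = 323, so the new rate took effect on 20 Nov 2029.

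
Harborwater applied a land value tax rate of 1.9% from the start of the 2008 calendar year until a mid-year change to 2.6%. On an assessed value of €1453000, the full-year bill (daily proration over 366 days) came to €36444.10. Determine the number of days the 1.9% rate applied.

Let d = days at the first rate; then 366 − d days at the second rate.
€1453000 × [1.9%·d + 2.6%·(366−d)] / 366 = €36444.10
Solving gives d = 48, so the new rate took effect on February 18, 2008.

48 days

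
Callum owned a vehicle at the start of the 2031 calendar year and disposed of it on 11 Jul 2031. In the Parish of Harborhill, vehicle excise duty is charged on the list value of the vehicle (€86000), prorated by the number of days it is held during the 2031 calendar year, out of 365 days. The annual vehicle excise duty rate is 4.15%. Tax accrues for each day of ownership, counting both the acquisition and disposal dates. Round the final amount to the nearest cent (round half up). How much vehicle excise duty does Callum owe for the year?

Days held (1 Jan – 11 Jul 2031): 192 out of 365
Tax = €86000 × 4.15% × 192/365 = €1877.3918

€1877.39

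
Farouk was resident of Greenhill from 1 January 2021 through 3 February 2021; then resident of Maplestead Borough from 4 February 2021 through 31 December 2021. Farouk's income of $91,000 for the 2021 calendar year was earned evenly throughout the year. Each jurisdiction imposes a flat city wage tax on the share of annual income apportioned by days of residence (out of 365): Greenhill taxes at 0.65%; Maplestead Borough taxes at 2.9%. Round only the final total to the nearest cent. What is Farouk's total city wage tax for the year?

$2,448.27

Greenhill, 1 January – 3 February 2021: 34 days → $91,000 × 0.65% × 34/365 = $55.0986
Maplestead Borough, 4 February – 31 December 2021: 331 days → $91,000 × 2.9% × 331/365 = $2,393.1753
Total = $2,448.2740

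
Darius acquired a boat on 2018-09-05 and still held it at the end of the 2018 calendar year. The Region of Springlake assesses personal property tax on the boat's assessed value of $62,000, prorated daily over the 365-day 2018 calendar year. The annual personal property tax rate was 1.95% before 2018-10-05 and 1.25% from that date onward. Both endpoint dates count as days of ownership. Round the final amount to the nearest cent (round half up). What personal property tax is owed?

2018-09-05 to 2018-10-04: 30 days at 1.95% → $62,000 × 1.95% × 30/365 = $99.3699
2018-10-05 to 2018-12-31: 88 days at 1.25% → $62,000 × 1.25% × 88/365 = $186.8493
Total = $286.2192

$286.22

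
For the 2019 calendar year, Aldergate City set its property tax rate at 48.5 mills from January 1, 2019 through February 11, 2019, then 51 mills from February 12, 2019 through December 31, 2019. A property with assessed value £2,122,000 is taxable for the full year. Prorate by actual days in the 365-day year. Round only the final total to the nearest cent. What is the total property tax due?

£107,611.56

January 1 – February 11, 2019: 42 days at 48.5 mills → £2,122,000 × 4.85% × 42/365 = £11,842.5041
February 12 – December 31, 2019: 323 days at 51 mills → £2,122,000 × 5.1% × 323/365 = £95,769.0575
Total = £107,611.5616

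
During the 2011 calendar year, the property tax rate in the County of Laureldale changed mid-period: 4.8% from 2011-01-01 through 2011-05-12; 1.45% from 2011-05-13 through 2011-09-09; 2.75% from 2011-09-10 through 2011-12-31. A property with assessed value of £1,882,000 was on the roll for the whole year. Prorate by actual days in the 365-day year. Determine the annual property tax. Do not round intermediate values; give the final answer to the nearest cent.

2011-01-01 to 2011-05-12: 132 days at 4.8% → £1,882,000 × 4.8% × 132/365 = £32,669.4575
2011-05-13 to 2011-09-09: 120 days at 1.45% → £1,882,000 × 1.45% × 120/365 = £8,971.7260
2011-09-10 to 2011-12-31: 113 days at 2.75% → £1,882,000 × 2.75% × 113/365 = £16,022.7808
Total = £57,663.9644

£57,663.96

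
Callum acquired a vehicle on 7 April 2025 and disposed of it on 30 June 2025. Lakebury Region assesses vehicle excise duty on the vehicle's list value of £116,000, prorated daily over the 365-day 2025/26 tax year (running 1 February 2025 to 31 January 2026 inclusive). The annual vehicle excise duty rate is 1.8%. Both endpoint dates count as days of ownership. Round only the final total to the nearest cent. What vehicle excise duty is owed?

Days held (7 April – 30 June 2025): 85 out of 365
Tax = £116,000 × 1.8% × 85/365 = £486.2466

£486.25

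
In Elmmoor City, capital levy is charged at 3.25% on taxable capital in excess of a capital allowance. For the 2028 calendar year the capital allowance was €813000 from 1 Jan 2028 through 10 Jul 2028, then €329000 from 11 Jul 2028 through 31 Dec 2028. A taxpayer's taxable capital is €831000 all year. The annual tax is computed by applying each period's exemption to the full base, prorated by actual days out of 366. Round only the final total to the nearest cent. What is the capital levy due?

€8063.20

1 Jan – 10 Jul 2028: 192 days, exemption €813000 → (€831000 − €813000) × 3.25% × 192/366 = €306.8852
11 Jul – 31 Dec 2028: 174 days, exemption €329000 → (€831000 − €329000) × 3.25% × 174/366 = €7756.3115
Total = €8063.1967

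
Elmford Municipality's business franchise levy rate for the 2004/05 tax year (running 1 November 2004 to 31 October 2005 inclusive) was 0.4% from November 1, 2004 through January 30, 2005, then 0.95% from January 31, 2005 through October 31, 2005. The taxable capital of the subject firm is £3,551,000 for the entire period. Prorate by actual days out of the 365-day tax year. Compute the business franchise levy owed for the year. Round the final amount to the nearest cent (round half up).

November 1, 2004 – January 30, 2005: 91 days at 0.4% → £3,551,000 × 0.4% × 91/365 = £3,541.2712
January 31 – October 31, 2005: 274 days at 0.95% → £3,551,000 × 0.95% × 274/365 = £25,323.9808
Total = £28,865.2521

£28,865.25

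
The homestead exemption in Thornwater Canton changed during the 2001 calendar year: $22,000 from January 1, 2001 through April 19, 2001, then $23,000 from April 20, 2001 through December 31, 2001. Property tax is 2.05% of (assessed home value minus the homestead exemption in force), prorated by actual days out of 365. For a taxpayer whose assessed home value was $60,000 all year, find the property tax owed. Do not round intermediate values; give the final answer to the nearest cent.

January 1 – April 19, 2001: 109 days, exemption $22,000 → ($60,000 − $22,000) × 2.05% × 109/365 = $232.6329
April 20 – December 31, 2001: 256 days, exemption $23,000 → ($60,000 − $23,000) × 2.05% × 256/365 = $531.9890
Total = $764.6219

$764.62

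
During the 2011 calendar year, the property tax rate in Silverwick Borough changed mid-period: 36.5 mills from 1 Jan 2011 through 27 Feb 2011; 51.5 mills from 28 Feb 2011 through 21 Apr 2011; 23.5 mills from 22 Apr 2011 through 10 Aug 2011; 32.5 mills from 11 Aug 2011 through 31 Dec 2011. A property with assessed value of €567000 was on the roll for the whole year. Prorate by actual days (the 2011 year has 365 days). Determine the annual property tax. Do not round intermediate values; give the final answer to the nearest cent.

1 Jan – 27 Feb 2011: 58 days at 36.5 mills → €567000 × 3.65% × 58/365 = €3288.6000
28 Feb – 21 Apr 2011: 53 days at 51.5 mills → €567000 × 5.15% × 53/365 = €4240.0726
22 Apr – 10 Aug 2011: 111 days at 23.5 mills → €567000 × 2.35% × 111/365 = €4052.1082
11 Aug – 31 Dec 2011: 143 days at 32.5 mills → €567000 × 3.25% × 143/365 = €7219.5411
Total = €18800.3219

€18800.32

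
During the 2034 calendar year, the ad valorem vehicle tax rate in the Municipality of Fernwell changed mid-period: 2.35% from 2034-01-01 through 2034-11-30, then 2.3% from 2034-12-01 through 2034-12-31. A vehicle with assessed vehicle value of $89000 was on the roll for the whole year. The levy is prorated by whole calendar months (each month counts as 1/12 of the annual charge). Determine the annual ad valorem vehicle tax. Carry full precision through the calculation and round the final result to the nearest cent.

2034-01-01 to 2034-11-30: 11 months at 2.35% → $89000 × 2.35% × 11/12 = $1917.2083
2034-12-01 to 2034-12-31: 1 month at 2.3% → $89000 × 2.3% × 1/12 = $170.5833
Total = $2087.7917

$2087.79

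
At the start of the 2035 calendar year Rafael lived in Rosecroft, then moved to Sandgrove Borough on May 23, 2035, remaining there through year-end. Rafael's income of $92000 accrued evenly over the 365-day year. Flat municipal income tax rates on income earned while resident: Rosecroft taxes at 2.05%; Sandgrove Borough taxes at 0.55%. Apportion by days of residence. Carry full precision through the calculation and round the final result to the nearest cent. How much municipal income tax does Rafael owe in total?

$1042.88

Rosecroft, January 1 – May 22, 2035: 142 days → $92000 × 2.05% × 142/365 = $733.7315
Sandgrove Borough, May 23 – December 31, 2035: 223 days → $92000 × 0.55% × 223/365 = $309.1452
Total = $1042.8767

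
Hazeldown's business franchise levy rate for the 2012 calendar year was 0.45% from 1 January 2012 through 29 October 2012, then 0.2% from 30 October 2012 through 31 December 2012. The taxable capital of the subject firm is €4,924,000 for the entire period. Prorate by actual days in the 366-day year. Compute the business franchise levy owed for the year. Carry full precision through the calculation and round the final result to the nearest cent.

€20,039.07

1 January – 29 October 2012: 303 days at 0.45% → €4,924,000 × 0.45% × 303/366 = €18,343.9180
30 October – 31 December 2012: 63 days at 0.2% → €4,924,000 × 0.2% × 63/366 = €1,695.1475
Total = €20,039.0656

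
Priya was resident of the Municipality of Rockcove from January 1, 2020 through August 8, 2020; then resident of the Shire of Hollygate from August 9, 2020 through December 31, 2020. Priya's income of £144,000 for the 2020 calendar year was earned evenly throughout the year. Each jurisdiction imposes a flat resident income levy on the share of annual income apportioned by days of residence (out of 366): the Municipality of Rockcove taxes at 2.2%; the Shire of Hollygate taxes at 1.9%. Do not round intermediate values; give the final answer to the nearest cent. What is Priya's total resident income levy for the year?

The Municipality of Rockcove, January 1 – August 8, 2020: 221 days → £144,000 × 2.2% × 221/366 = £1,912.9180
The Shire of Hollygate, August 9 – December 31, 2020: 145 days → £144,000 × 1.9% × 145/366 = £1,083.9344
Total = £2,996.8525

£2,996.85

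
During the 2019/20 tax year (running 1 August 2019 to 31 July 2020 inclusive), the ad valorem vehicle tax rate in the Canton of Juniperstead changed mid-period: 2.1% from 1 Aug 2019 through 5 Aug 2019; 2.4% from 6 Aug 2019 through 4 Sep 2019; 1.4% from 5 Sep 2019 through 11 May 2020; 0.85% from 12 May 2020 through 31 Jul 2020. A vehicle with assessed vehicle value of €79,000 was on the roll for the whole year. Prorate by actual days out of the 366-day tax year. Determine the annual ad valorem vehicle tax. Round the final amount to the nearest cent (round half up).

€1,082.15

1 Aug – 5 Aug 2019: 5 days at 2.1% → €79,000 × 2.1% × 5/366 = €22.6639
6 Aug – 4 Sep 2019: 30 days at 2.4% → €79,000 × 2.4% × 30/366 = €155.4098
5 Sep 2019 – 11 May 2020: 250 days at 1.4% → €79,000 × 1.4% × 250/366 = €755.4645
12 May – 31 Jul 2020: 81 days at 0.85% → €79,000 × 0.85% × 81/366 = €148.6107
Total = €1,082.1489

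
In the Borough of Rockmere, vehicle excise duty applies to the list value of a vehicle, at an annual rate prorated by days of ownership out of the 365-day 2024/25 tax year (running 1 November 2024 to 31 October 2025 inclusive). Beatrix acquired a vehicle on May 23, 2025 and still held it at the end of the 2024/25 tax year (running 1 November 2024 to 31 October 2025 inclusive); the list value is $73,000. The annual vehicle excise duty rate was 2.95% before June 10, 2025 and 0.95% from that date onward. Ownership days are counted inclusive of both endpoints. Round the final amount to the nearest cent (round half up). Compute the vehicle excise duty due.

$379.80

May 23 – June 9, 2025: 18 days at 2.95% → $73,000 × 2.95% × 18/365 = $106.2000
June 10 – October 31, 2025: 144 days at 0.95% → $73,000 × 0.95% × 144/365 = $273.6000
Total = $379.8000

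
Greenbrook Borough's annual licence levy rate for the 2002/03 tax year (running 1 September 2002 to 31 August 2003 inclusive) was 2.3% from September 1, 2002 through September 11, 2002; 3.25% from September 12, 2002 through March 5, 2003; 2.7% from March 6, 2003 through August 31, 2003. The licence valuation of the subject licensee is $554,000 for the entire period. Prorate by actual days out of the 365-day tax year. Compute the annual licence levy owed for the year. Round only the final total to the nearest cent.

$16,352.11

September 1 – September 11, 2002: 11 days at 2.3% → $554,000 × 2.3% × 11/365 = $384.0055
September 12, 2002 – March 5, 2003: 175 days at 3.25% → $554,000 × 3.25% × 175/365 = $8,632.5342
March 6 – August 31, 2003: 179 days at 2.7% → $554,000 × 2.7% × 179/365 = $7,335.5671
Total = $16,352.1068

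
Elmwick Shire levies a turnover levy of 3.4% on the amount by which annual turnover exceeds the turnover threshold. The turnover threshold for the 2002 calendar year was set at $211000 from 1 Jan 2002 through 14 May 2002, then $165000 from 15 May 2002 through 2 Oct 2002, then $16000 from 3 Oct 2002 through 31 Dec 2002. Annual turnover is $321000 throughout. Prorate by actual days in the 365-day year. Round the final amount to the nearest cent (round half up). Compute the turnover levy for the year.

1 Jan – 14 May 2002: 134 days, exemption $211000 → ($321000 − $211000) × 3.4% × 134/365 = $1373.0411
15 May – 2 Oct 2002: 141 days, exemption $165000 → ($321000 − $165000) × 3.4% × 141/365 = $2048.9425
3 Oct – 31 Dec 2002: 90 days, exemption $16000 → ($321000 − $16000) × 3.4% × 90/365 = $2556.9863
Total = $5978.9699

$5978.97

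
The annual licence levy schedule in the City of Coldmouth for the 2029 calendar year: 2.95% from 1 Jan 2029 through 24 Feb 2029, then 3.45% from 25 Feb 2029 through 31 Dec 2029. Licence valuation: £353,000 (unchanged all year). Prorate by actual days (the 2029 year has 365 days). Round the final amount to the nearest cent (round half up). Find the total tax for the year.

1 Jan – 24 Feb 2029: 55 days at 2.95% → £353,000 × 2.95% × 55/365 = £1,569.1575
25 Feb – 31 Dec 2029: 310 days at 3.45% → £353,000 × 3.45% × 310/365 = £10,343.3836
Total = £11,912.5411

£11,912.54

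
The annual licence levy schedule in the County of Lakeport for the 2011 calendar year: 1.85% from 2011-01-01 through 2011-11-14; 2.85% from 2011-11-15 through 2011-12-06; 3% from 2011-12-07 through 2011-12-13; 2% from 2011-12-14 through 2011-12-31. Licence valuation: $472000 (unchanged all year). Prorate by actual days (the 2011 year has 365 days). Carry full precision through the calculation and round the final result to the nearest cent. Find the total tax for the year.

$9155.51

2011-01-01 to 2011-11-14: 318 days at 1.85% → $472000 × 1.85% × 318/365 = $7607.6055
2011-11-15 to 2011-12-06: 22 days at 2.85% → $472000 × 2.85% × 22/365 = $810.8055
2011-12-07 to 2011-12-13: 7 days at 3% → $472000 × 3% × 7/365 = $271.5616
2011-12-14 to 2011-12-31: 18 days at 2% → $472000 × 2% × 18/365 = $465.5342
Total = $9155.5068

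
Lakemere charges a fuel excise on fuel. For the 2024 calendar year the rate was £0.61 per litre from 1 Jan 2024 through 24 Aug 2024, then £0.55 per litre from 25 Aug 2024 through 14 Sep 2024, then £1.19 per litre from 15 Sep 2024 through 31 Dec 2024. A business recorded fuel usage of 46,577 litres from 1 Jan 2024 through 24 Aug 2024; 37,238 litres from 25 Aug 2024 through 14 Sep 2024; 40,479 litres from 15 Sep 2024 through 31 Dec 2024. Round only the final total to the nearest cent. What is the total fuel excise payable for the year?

£97,062.88

1 Jan – 24 Aug 2024: 46,577 litres at £0.61/litre → £28,411.97
25 Aug – 14 Sep 2024: 37,238 litres at £0.55/litre → £20,480.90
15 Sep – 31 Dec 2024: 40,479 litres at £1.19/litre → £48,170.01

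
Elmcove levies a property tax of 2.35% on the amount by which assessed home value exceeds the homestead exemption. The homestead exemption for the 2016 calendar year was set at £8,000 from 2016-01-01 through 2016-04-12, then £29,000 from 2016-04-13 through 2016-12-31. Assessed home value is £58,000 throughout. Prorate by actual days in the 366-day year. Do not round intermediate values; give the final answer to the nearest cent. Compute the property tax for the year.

£820.38

2016-01-01 to 2016-04-12: 103 days, exemption £8,000 → (£58,000 − £8,000) × 2.35% × 103/366 = £330.6694
2016-04-13 to 2016-12-31: 263 days, exemption £29,000 → (£58,000 − £29,000) × 2.35% × 263/366 = £489.7117
Total = £820.3811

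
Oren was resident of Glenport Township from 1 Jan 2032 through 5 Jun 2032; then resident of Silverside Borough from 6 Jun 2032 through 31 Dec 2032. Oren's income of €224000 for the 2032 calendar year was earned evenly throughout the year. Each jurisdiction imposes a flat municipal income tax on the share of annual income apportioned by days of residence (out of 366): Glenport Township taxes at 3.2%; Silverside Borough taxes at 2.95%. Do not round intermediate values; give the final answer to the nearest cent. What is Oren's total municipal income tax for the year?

Glenport Township, 1 Jan – 5 Jun 2032: 157 days → €224000 × 3.2% × 157/366 = €3074.7978
Silverside Borough, 6 Jun – 31 Dec 2032: 209 days → €224000 × 2.95% × 209/366 = €3773.4208
Total = €6848.2186

€6848.22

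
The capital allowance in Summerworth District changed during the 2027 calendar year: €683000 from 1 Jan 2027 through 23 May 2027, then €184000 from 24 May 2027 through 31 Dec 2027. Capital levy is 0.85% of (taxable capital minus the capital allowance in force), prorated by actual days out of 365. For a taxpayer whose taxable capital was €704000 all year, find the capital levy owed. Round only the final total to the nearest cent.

€2758.26

1 Jan – 23 May 2027: 143 days, exemption €683000 → (€704000 − €683000) × 0.85% × 143/365 = €69.9329
24 May – 31 Dec 2027: 222 days, exemption €184000 → (€704000 − €184000) × 0.85% × 222/365 = €2688.3288
Total = €2758.2616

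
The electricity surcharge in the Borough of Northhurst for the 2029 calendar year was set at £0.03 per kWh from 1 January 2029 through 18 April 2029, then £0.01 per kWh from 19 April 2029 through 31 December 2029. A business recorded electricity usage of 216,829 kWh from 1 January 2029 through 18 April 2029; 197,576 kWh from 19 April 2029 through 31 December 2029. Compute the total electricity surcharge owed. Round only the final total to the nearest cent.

1 January – 18 April 2029: 216,829 kWh at £0.03/kWh → £6,504.87
19 April – 31 December 2029: 197,576 kWh at £0.01/kWh → £1,975.76

£8,480.63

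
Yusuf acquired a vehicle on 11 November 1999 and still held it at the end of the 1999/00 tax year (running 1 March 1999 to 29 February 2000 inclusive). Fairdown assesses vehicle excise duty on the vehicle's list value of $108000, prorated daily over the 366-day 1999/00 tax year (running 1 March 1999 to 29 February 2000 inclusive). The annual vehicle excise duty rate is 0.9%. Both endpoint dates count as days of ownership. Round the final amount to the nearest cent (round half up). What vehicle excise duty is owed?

Days held (11 November 1999 – 29 February 2000): 111 out of 366
Tax = $108000 × 0.9% × 111/366 = $294.7869

$294.79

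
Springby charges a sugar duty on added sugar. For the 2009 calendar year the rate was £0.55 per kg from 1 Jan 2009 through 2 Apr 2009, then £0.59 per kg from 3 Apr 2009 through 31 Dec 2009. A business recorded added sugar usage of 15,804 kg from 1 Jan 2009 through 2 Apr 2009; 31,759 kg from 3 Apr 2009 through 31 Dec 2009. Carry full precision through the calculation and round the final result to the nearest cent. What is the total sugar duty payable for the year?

1 Jan – 2 Apr 2009: 15,804 kg at £0.55/kg → £8,692.20
3 Apr – 31 Dec 2009: 31,759 kg at £0.59/kg → £18,737.81

£27,430.01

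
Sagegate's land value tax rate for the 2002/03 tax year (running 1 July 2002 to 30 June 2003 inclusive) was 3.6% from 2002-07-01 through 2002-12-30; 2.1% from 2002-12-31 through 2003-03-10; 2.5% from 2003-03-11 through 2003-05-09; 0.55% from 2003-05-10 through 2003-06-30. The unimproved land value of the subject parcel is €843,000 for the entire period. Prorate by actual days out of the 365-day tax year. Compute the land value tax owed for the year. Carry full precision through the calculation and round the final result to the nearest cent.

€22,735.59

2002-07-01 to 2002-12-30: 183 days at 3.6% → €843,000 × 3.6% × 183/365 = €15,215.5726
2002-12-31 to 2003-03-10: 70 days at 2.1% → €843,000 × 2.1% × 70/365 = €3,395.0959
2003-03-11 to 2003-05-09: 60 days at 2.5% → €843,000 × 2.5% × 60/365 = €3,464.3836
2003-05-10 to 2003-06-30: 52 days at 0.55% → €843,000 × 0.55% × 52/365 = €660.5425
Total = €22,735.5945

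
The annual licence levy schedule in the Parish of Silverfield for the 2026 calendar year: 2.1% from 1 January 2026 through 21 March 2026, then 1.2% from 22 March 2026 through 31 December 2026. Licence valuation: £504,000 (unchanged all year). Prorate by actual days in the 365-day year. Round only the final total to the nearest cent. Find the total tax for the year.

£7,042.19

1 January – 21 March 2026: 80 days at 2.1% → £504,000 × 2.1% × 80/365 = £2,319.7808
22 March – 31 December 2026: 285 days at 1.2% → £504,000 × 1.2% × 285/365 = £4,722.4110
Total = £7,042.1918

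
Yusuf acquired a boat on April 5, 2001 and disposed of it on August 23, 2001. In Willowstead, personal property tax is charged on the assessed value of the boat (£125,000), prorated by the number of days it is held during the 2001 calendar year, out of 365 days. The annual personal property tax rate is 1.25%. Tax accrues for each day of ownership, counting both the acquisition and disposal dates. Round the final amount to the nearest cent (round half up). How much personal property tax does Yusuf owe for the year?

Days held (April 5 – August 23, 2001): 141 out of 365
Tax = £125,000 × 1.25% × 141/365 = £603.5959

£603.60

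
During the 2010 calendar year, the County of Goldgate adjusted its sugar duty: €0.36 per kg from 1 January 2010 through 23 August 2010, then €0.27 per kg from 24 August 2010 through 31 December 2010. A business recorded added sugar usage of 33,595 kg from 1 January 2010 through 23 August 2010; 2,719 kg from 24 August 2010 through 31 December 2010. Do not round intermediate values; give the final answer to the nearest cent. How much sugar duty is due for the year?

€12,828.33

1 January – 23 August 2010: 33,595 kg at €0.36/kg → €12,094.20
24 August – 31 December 2010: 2,719 kg at €0.27/kg → €734.13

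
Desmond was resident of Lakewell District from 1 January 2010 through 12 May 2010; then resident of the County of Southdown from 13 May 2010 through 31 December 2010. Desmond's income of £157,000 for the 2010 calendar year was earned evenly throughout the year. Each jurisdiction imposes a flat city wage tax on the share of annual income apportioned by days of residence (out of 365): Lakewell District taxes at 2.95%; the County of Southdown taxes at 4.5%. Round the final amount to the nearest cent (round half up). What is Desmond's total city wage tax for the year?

Lakewell District, 1 January – 12 May 2010: 132 days → £157,000 × 2.95% × 132/365 = £1,674.9534
The County of Southdown, 13 May – 31 December 2010: 233 days → £157,000 × 4.5% × 233/365 = £4,509.9863
Total = £6,184.9397

£6,184.94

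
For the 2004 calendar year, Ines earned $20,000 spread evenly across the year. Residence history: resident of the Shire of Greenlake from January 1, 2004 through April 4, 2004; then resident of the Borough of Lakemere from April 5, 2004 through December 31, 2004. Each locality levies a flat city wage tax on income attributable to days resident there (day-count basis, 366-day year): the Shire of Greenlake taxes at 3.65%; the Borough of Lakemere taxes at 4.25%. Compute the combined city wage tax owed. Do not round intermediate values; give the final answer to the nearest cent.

$818.85

The Shire of Greenlake, January 1 – April 4, 2004: 95 days → $20,000 × 3.65% × 95/366 = $189.4809
The Borough of Lakemere, April 5 – December 31, 2004: 271 days → $20,000 × 4.25% × 271/366 = $629.3716
Total = $818.8525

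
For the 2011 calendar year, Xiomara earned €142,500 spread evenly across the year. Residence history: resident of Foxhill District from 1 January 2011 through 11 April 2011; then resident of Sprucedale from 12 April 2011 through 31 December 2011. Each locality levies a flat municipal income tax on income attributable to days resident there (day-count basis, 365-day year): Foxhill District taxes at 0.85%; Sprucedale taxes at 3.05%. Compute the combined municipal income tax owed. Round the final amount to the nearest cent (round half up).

Foxhill District, 1 January – 11 April 2011: 101 days → €142,500 × 0.85% × 101/365 = €335.1678
Sprucedale, 12 April – 31 December 2011: 264 days → €142,500 × 3.05% × 264/365 = €3,143.5890
Total = €3,478.7568

€3,478.76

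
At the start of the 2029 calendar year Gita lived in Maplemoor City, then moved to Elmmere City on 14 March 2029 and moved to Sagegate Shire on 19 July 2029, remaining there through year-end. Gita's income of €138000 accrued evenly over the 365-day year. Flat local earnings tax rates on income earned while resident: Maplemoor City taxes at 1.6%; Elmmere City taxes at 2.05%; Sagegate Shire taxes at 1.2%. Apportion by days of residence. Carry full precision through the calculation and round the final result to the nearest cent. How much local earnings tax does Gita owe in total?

€2173.03

Maplemoor City, 1 January – 13 March 2029: 72 days → €138000 × 1.6% × 72/365 = €435.5507
Elmmere City, 14 March – 18 July 2029: 127 days → €138000 × 2.05% × 127/365 = €984.3370
Sagegate Shire, 19 July – 31 December 2029: 166 days → €138000 × 1.2% × 166/365 = €753.1397
Total = €2173.0274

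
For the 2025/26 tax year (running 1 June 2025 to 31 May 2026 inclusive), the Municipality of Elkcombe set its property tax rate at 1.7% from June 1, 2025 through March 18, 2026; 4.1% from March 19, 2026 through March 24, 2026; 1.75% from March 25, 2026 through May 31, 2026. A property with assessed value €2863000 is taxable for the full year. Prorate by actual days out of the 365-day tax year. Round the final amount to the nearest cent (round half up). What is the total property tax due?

€50067.20

June 1, 2025 – March 18, 2026: 291 days at 1.7% → €2863000 × 1.7% × 291/365 = €38803.4548
March 19 – March 24, 2026: 6 days at 4.1% → €2863000 × 4.1% × 6/365 = €1929.5836
March 25 – May 31, 2026: 68 days at 1.75% → €2863000 × 1.75% × 68/365 = €9334.1644
Total = €50067.2027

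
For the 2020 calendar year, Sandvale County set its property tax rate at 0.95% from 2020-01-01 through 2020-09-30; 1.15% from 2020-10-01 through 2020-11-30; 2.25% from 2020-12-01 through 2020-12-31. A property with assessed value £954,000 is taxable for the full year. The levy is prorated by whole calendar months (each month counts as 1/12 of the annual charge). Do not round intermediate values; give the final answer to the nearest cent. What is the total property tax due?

2020-01-01 to 2020-09-30: 9 months at 0.95% → £954,000 × 0.95% × 9/12 = £6,797.2500
2020-10-01 to 2020-11-30: 2 months at 1.15% → £954,000 × 1.15% × 2/12 = £1,828.5000
2020-12-01 to 2020-12-31: 1 month at 2.25% → £954,000 × 2.25% × 1/12 = £1,788.7500
Total = £10,414.5000

£10,414.50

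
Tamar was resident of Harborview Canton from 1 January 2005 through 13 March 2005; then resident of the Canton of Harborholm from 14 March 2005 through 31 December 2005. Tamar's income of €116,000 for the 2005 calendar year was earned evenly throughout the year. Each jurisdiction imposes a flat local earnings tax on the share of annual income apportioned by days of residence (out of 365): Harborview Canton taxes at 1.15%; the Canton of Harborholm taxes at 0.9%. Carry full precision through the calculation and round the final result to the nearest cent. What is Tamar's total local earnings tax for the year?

€1,101.21

Harborview Canton, 1 January – 13 March 2005: 72 days → €116,000 × 1.15% × 72/365 = €263.1452
The Canton of Harborholm, 14 March – 31 December 2005: 293 days → €116,000 × 0.9% × 293/365 = €838.0603
Total = €1,101.2055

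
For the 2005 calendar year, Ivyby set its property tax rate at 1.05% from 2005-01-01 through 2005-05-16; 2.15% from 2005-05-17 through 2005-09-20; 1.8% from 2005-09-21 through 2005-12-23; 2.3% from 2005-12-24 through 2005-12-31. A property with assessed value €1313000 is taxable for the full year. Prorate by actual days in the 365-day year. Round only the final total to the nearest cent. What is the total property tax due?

2005-01-01 to 2005-05-16: 136 days at 1.05% → €1313000 × 1.05% × 136/365 = €5136.8877
2005-05-17 to 2005-09-20: 127 days at 2.15% → €1313000 × 2.15% × 127/365 = €9822.3192
2005-09-21 to 2005-12-23: 94 days at 1.8% → €1313000 × 1.8% × 94/365 = €6086.5644
2005-12-24 to 2005-12-31: 8 days at 2.3% → €1313000 × 2.3% × 8/365 = €661.8959
Total = €21707.6671

€21707.67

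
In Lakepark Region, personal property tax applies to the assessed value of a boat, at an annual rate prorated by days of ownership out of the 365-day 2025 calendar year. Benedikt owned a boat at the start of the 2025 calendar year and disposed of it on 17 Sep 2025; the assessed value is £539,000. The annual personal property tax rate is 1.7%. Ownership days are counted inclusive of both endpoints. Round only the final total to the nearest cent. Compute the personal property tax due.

Days held (1 Jan – 17 Sep 2025): 260 out of 365
Tax = £539,000 × 1.7% × 260/365 = £6,527.0685

£6,527.07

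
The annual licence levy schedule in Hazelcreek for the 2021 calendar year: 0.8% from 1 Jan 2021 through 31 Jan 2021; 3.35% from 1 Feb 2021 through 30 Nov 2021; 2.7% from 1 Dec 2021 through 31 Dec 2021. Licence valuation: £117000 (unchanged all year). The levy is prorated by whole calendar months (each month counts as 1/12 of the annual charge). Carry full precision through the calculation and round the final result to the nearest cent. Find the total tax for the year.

£3607.50

1 Jan – 31 Jan 2021: 1 month at 0.8% → £117000 × 0.8% × 1/12 = £78.0000
1 Feb – 30 Nov 2021: 10 months at 3.35% → £117000 × 3.35% × 10/12 = £3266.2500
1 Dec – 31 Dec 2021: 1 month at 2.7% → £117000 × 2.7% × 1/12 = £263.2500
Total = £3607.5000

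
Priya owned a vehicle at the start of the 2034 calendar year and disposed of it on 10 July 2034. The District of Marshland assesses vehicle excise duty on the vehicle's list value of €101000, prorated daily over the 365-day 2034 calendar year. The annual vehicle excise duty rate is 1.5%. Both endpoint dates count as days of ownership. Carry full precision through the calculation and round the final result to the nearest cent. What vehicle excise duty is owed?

€792.78

Days held (1 January – 10 July 2034): 191 out of 365
Tax = €101000 × 1.5% × 191/365 = €792.7808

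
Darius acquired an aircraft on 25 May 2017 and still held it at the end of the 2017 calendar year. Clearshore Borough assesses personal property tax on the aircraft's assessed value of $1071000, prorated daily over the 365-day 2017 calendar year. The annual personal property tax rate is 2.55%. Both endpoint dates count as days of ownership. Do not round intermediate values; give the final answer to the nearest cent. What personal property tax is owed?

Days held (25 May – 31 Dec 2017): 221 out of 365
Tax = $1071000 × 2.55% × 221/365 = $16535.9466

$16535.95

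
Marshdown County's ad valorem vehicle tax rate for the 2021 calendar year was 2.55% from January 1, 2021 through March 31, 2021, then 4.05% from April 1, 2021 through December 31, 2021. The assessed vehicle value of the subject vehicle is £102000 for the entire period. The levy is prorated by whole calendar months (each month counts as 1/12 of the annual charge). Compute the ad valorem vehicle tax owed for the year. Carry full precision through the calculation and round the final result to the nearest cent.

January 1 – March 31, 2021: 3 months at 2.55% → £102000 × 2.55% × 3/12 = £650.2500
April 1 – December 31, 2021: 9 months at 4.05% → £102000 × 4.05% × 9/12 = £3098.2500
Total = £3748.5000

£3748.50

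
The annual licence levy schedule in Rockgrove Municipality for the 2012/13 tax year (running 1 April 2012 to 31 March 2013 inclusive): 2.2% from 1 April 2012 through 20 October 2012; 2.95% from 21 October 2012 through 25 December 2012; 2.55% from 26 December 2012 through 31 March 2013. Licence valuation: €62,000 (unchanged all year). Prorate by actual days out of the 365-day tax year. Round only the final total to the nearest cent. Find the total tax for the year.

1 April – 20 October 2012: 203 days at 2.2% → €62,000 × 2.2% × 203/365 = €758.6082
21 October – 25 December 2012: 66 days at 2.95% → €62,000 × 2.95% × 66/365 = €330.7233
26 December 2012 – 31 March 2013: 96 days at 2.55% → €62,000 × 2.55% × 96/365 = €415.8247
Total = €1,505.1562

€1,505.16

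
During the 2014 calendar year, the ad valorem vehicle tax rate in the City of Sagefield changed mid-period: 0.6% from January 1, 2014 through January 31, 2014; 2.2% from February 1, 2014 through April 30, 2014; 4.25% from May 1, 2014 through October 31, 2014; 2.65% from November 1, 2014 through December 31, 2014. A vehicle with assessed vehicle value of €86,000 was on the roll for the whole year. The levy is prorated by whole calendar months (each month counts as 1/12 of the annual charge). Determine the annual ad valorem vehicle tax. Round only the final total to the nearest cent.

€2,723.33

January 1 – January 31, 2014: 1 month at 0.6% → €86,000 × 0.6% × 1/12 = €43.0000
February 1 – April 30, 2014: 3 months at 2.2% → €86,000 × 2.2% × 3/12 = €473.0000
May 1 – October 31, 2014: 6 months at 4.25% → €86,000 × 4.25% × 6/12 = €1,827.5000
November 1 – December 31, 2014: 2 months at 2.65% → €86,000 × 2.65% × 2/12 = €379.8333
Total = €2,723.3333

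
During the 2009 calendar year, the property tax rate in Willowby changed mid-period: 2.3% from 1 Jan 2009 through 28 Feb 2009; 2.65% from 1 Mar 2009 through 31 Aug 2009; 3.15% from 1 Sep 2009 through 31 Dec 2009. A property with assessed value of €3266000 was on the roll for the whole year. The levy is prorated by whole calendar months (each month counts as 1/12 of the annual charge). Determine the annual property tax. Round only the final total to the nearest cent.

1 Jan – 28 Feb 2009: 2 months at 2.3% → €3266000 × 2.3% × 2/12 = €12519.6667
1 Mar – 31 Aug 2009: 6 months at 2.65% → €3266000 × 2.65% × 6/12 = €43274.5000
1 Sep – 31 Dec 2009: 4 months at 3.15% → €3266000 × 3.15% × 4/12 = €34293.0000
Total = €90087.1667

€90087.17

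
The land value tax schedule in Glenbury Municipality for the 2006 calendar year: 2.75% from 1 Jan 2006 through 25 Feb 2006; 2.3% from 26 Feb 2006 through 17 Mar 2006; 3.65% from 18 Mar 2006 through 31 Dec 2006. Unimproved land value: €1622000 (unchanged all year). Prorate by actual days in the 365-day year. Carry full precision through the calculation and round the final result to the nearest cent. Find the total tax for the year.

€55763.47

1 Jan – 25 Feb 2006: 56 days at 2.75% → €1622000 × 2.75% × 56/365 = €6843.5068
26 Feb – 17 Mar 2006: 20 days at 2.3% → €1622000 × 2.3% × 20/365 = €2044.1644
18 Mar – 31 Dec 2006: 289 days at 3.65% → €1622000 × 3.65% × 289/365 = €46875.8000
Total = €55763.4712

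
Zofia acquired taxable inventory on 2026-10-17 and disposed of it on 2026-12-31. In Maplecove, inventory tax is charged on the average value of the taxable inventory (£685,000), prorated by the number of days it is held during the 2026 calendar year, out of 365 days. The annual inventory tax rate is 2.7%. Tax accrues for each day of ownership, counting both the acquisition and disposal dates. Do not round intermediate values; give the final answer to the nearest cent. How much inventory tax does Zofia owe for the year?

£3,851.01

Days held (2026-10-17 to 2026-12-31): 76 out of 365
Tax = £685,000 × 2.7% × 76/365 = £3,851.0137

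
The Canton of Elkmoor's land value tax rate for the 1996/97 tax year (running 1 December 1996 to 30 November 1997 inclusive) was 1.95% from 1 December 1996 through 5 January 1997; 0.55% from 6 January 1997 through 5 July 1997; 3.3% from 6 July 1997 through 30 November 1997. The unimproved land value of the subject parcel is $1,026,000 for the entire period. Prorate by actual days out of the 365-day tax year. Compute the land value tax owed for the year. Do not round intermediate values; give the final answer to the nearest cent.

$18,500.33

1 December 1996 – 5 January 1997: 36 days at 1.95% → $1,026,000 × 1.95% × 36/365 = $1,973.2932
6 January – 5 July 1997: 181 days at 0.55% → $1,026,000 × 0.55% × 181/365 = $2,798.3096
6 July – 30 November 1997: 148 days at 3.3% → $1,026,000 × 3.3% × 148/365 = $13,728.7233
Total = $18,500.3260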